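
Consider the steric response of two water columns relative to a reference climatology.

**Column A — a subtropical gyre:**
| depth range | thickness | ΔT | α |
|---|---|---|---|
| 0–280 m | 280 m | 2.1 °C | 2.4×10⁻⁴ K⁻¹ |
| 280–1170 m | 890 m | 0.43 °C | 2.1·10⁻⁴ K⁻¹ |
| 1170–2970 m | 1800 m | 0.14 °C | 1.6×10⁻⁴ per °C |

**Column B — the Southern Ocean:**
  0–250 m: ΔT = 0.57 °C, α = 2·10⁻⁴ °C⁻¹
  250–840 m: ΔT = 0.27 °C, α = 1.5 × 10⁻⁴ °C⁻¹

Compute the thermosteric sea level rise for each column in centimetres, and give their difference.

Δh_A ≈ 26.2 cm, Δh_B ≈ 5.24 cm; difference ≈ 20.9 cm

A Layer 1: 2.1 × 2.4×10⁻⁴ × 280 = 0.14112 m
A Layer 2: 890 × 2.1×10⁻⁴ × 0.43 = 0.080367 m
A 1.6×10⁻⁴ × 1800 × 0.14 = 0.04032 m
A total: 0.261807 m
B Layer 1: 250 × 2×10⁻⁴ × 0.57 = 0.02850 m
B 0.27 × 1.5×10⁻⁴ × 590 = 0.023895 m
B total: 0.052395 m
Difference: 0.261807 − 0.052395 = 0.209412 m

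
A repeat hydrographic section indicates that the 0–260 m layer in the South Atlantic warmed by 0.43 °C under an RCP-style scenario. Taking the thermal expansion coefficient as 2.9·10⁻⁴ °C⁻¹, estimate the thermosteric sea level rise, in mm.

about 32.4 mm

Δh = αΔT·H = 2.9×10⁻⁴ × 0.43 × 260 = 0.032422 m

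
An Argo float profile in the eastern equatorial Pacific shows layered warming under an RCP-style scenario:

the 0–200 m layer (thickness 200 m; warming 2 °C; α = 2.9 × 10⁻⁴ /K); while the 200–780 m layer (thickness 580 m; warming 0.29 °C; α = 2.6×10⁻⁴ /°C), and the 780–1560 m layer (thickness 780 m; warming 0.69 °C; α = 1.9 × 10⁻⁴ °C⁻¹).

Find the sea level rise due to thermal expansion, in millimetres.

262 mm

200 × 2 × 2.9×10⁻⁴ = 0.11600 m
200–780 m: 2.6×10⁻⁴ × 580 × 0.29 = 0.043732 m
Layer 3: 780 × 1.9×10⁻⁴ × 0.69 = 0.102258 m
Δh = 0.11600 + 0.043732 + 0.102258 = 0.26199 m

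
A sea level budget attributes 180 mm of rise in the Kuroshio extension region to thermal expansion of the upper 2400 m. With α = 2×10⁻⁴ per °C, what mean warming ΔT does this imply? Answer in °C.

ΔT = Δh/(αH) = 0.18 / (2×10⁻⁴ × 2400) = 0.3750 °C

0.375 °C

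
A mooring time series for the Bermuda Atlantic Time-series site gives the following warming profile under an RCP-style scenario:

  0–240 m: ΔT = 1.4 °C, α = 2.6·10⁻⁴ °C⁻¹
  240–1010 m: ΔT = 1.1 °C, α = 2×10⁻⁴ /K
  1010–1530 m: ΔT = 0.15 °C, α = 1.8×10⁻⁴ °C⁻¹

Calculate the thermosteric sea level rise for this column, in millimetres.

0–240 m: 1.4 × 2.6×10⁻⁴ × 240 = 0.08736 m
2×10⁻⁴ × 1.1 × 770 = 0.16940 m
1010–1530 m: 520 × 0.15 × 1.8×10⁻⁴ = 0.01404 m
Δh = 0.08736 + 0.16940 + 0.01404 = 0.27080 m ≈ 271 mm

271 mm of thermosteric rise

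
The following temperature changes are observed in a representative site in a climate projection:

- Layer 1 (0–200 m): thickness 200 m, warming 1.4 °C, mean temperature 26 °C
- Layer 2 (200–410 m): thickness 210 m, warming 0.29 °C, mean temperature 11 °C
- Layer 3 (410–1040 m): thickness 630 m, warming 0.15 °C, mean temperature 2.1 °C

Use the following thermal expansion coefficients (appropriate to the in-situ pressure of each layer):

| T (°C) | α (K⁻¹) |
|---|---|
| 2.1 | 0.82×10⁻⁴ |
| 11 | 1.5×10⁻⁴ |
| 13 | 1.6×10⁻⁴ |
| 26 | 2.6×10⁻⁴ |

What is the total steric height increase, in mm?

Δh = 89.7 mm

Layer 1 at 26 °C → α = 2.6×10⁻⁴ K⁻¹
Layer 2 at 11 °C → α = 1.5×10⁻⁴ K⁻¹
Layer 3 at 2.1 °C → α = 0.82×10⁻⁴ K⁻¹
1.4 × 2.6×10⁻⁴ × 200 = 0.07280 m
Layer 2: 210 × 0.29 × 1.5×10⁻⁴ = 0.009135 m
Layer 3: 0.82×10⁻⁴ × 630 × 0.15 = 0.007749 m
Δh = 0.07280 + 0.009135 + 0.007749 = 0.089684 m ≈ 89.7 mm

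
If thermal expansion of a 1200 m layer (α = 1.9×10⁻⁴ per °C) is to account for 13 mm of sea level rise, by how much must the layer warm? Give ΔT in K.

0.0570 K

ΔT = Δh/(αH) = 0.013 / (1.9×10⁻⁴ × 1200) ≈ 0.05702 K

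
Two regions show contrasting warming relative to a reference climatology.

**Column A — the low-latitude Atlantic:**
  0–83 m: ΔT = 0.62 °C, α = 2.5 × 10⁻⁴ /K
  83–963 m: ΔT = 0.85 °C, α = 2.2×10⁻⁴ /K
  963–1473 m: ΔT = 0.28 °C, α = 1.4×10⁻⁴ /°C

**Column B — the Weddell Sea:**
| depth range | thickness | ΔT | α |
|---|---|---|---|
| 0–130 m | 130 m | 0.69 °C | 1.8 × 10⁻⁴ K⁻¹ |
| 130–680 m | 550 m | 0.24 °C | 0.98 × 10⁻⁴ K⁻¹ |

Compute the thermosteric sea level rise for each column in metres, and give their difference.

Δh_A ≈ 0.197 m, Δh_B ≈ 0.0291 m; difference ≈ 0.168 m

A 0.62 × 83 × 2.5×10⁻⁴ = 0.012865 m
A Layer 2: 880 × 2.2×10⁻⁴ × 0.85 = 0.16456 m
A 510 × 0.28 × 1.4×10⁻⁴ = 0.019992 m
A total: 0.197417 m
B 0.69 × 1.8×10⁻⁴ × 130 = 0.016146 m
B 0.24 × 550 × 0.98×10⁻⁴ = 0.012936 m
B total: 0.029082 m
Difference: 0.197417 − 0.029082 = 0.168335 m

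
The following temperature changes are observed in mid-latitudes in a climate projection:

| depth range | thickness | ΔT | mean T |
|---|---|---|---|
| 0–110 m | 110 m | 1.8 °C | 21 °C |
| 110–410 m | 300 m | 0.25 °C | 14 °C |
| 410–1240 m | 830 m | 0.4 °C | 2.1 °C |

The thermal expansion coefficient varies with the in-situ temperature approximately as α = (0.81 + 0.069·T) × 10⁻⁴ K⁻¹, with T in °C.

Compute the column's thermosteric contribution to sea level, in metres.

0.0898 m of thermosteric rise

Layer 1: α = (0.81 + 0.069×21)×10⁻⁴ = 2.259×10⁻⁴ K⁻¹
Layer 2: α = (0.81 + 0.069×14)×10⁻⁴ = 1.776×10⁻⁴ K⁻¹
Layer 3: α = (0.81 + 0.069×2.1)×10⁻⁴ = 0.9549×10⁻⁴ K⁻¹
110 × 1.8 × 2.259×10⁻⁴ = 0.0447282 m
0.25 × 1.776×10⁻⁴ × 300 = 0.01332 m
Layer 3: 0.9549×10⁻⁴ × 830 × 0.4 = 0.03170268 m
Δh = 0.0447282 + 0.01332 + 0.03170268 = 0.08975088 m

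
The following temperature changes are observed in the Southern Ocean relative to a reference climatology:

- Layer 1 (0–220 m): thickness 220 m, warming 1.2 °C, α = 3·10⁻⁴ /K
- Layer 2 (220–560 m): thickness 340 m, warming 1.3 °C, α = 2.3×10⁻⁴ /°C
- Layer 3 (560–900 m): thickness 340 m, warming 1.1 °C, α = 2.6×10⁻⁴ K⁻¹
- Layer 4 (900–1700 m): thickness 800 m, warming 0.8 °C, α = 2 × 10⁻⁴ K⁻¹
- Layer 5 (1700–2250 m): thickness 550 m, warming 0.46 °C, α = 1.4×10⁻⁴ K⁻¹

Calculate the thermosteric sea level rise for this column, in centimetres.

about 44.2 cm

Layer 1: 3×10⁻⁴ × 1.2 × 220 = 0.07920 m
Layer 2: 2.3×10⁻⁴ × 340 × 1.3 = 0.10166 m
1.1 × 2.6×10⁻⁴ × 340 = 0.09724 m
Layer 4: 2×10⁻⁴ × 0.8 × 800 = 0.12800 m
Layer 5: 550 × 0.46 × 1.4×10⁻⁴ = 0.03542 m
Δh = 0.07920 + 0.10166 + 0.09724 + 0.12800 + 0.03542 = 0.44152 m ≈ 44.2 cm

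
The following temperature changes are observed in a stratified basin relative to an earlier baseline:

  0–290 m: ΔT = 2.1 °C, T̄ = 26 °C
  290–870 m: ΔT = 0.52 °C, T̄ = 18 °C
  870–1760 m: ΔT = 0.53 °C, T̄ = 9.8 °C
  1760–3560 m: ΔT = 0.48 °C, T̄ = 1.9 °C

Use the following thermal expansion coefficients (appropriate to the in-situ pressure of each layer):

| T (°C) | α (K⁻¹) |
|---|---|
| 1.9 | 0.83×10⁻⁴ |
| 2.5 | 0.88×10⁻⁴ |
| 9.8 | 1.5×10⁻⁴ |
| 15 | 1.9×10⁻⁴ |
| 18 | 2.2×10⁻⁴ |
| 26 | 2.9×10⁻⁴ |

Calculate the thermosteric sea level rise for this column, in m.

Layer 1 at 26 °C → α = 2.9×10⁻⁴ K⁻¹
Layer 2 at 18 °C → α = 2.2×10⁻⁴ K⁻¹
Layer 3 at 9.8 °C → α = 1.5×10⁻⁴ K⁻¹
Layer 4 at 1.9 °C → α = 0.83×10⁻⁴ K⁻¹
0–290 m: 2.1 × 290 × 2.9×10⁻⁴ = 0.17661 m
Layer 2: 2.2×10⁻⁴ × 580 × 0.52 = 0.066352 m
870–1760 m: 0.53 × 1.5×10⁻⁴ × 890 = 0.070755 m
0.48 × 0.83×10⁻⁴ × 1800 = 0.071712 m
Δh = 0.17661 + 0.066352 + 0.070755 + 0.071712 = 0.385429 m

0.385 m of thermosteric rise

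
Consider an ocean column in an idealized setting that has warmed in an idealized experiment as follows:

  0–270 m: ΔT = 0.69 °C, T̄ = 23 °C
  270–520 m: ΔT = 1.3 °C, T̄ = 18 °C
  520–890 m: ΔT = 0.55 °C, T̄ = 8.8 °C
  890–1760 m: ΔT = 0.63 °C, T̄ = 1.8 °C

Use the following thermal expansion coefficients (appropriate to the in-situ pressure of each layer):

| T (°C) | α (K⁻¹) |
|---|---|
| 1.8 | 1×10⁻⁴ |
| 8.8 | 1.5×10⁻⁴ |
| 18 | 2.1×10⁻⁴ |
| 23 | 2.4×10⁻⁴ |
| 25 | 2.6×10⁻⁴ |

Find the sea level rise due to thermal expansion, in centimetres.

Layer 1 at 23 °C → α = 2.4×10⁻⁴ K⁻¹
Layer 2 at 18 °C → α = 2.1×10⁻⁴ K⁻¹
Layer 3 at 8.8 °C → α = 1.5×10⁻⁴ K⁻¹
Layer 4 at 1.8 °C → α = 1×10⁻⁴ K⁻¹
0–270 m: 0.69 × 2.4×10⁻⁴ × 270 = 0.044712 m
250 × 1.3 × 2.1×10⁻⁴ = 0.06825 m
370 × 0.55 × 1.5×10⁻⁴ = 0.030525 m
1×10⁻⁴ × 870 × 0.63 = 0.05481 m
Δh = 0.044712 + 0.06825 + 0.030525 + 0.05481 = 0.198297 m ≈ 20 cm

Δh = 20 cm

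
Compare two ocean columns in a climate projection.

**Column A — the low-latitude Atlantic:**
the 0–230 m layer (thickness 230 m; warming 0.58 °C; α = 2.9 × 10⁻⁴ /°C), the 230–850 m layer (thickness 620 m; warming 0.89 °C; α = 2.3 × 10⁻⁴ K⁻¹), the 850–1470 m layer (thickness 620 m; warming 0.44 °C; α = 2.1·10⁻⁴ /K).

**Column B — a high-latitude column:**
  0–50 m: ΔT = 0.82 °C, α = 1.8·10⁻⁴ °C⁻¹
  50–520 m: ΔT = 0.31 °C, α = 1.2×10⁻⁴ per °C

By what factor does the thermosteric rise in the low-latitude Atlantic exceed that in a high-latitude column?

A 2.9×10⁻⁴ × 230 × 0.58 = 0.038686 m
A 230–850 m: 2.3×10⁻⁴ × 0.89 × 620 = 0.126914 m
A 850–1470 m: 620 × 0.44 × 2.1×10⁻⁴ = 0.057288 m
A total: 0.222888 m
B Layer 1: 50 × 0.82 × 1.8×10⁻⁴ = 0.00738 m
B 50–520 m: 0.31 × 470 × 1.2×10⁻⁴ = 0.017484 m
B total: 0.024864 m
Ratio: 0.222888 / 0.024864 ≈ 8.964

a factor of 8.96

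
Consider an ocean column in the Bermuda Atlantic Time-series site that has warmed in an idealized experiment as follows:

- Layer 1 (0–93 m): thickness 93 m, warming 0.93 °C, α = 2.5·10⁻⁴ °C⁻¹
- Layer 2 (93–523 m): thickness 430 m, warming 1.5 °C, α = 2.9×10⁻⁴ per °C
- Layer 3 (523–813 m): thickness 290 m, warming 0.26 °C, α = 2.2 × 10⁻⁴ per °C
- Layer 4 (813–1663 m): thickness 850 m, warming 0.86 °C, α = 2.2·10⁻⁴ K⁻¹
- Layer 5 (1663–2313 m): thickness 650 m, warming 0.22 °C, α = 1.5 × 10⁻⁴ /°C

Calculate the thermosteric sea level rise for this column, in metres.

about 0.41 m

2.5×10⁻⁴ × 93 × 0.93 = 0.0216225 m
Layer 2: 2.9×10⁻⁴ × 430 × 1.5 = 0.18705 m
523–813 m: 2.2×10⁻⁴ × 0.26 × 290 = 0.016588 m
813–1663 m: 850 × 0.86 × 2.2×10⁻⁴ = 0.16082 m
Layer 5: 1.5×10⁻⁴ × 0.22 × 650 = 0.02145 m
Δh = 0.0216225 + 0.18705 + 0.016588 + 0.16082 + 0.02145 = 0.4075305 m ≈ 0.41 m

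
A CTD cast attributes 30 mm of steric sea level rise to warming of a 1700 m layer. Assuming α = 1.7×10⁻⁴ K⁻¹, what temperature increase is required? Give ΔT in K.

0.104 K

ΔT = Δh/(αH) = 0.03 / (1.7×10⁻⁴ × 1700) ≈ 0.1038 K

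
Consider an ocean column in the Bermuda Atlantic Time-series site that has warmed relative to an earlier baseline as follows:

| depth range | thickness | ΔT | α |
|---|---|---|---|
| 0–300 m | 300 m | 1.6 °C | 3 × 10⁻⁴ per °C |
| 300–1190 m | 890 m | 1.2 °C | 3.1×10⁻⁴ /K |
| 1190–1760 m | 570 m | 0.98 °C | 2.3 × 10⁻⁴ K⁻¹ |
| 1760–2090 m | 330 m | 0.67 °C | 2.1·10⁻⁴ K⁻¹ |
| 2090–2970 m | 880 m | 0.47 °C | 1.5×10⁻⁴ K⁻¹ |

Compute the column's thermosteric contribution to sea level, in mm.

0–300 m: 300 × 3×10⁻⁴ × 1.6 = 0.14400 m
890 × 3.1×10⁻⁴ × 1.2 = 0.33108 m
0.98 × 2.3×10⁻⁴ × 570 = 0.128478 m
1760–2090 m: 2.1×10⁻⁴ × 330 × 0.67 = 0.046431 m
1.5×10⁻⁴ × 880 × 0.47 = 0.06204 m
Δh = 0.14400 + 0.33108 + 0.128478 + 0.046431 + 0.06204 = 0.712029 m

710 mm of thermosteric rise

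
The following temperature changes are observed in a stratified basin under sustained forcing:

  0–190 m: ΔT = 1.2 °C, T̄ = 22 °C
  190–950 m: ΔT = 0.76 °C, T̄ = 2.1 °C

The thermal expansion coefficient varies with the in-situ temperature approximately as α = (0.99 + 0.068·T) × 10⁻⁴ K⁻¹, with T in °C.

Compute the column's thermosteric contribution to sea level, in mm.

122 mm of thermosteric rise

Layer 1: α = (0.99 + 0.068×22)×10⁻⁴ = 2.486×10⁻⁴ K⁻¹
Layer 2: α = (0.99 + 0.068×2.1)×10⁻⁴ = 1.1328×10⁻⁴ K⁻¹
Layer 1: 190 × 2.486×10⁻⁴ × 1.2 = 0.0566808 m
760 × 0.76 × 1.1328×10⁻⁴ = 0.065430528 m
Δh = 0.0566808 + 0.065430528 = 0.122111328 m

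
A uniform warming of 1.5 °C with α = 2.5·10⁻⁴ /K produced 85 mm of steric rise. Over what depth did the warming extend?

H = Δh/(αΔT) = 0.085 / (2.5×10⁻⁴ × 1.5) ≈ 226.7 m

H ≈ 230 m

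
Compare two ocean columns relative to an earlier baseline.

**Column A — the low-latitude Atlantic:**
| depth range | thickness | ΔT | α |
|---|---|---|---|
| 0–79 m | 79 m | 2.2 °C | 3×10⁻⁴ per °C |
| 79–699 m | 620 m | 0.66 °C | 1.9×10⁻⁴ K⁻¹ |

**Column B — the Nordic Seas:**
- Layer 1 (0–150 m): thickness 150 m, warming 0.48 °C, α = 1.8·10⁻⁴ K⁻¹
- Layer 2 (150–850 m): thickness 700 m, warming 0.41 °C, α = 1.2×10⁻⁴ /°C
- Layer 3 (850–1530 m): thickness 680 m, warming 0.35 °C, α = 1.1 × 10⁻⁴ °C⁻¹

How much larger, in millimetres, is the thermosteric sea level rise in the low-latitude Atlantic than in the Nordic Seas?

A Layer 1: 79 × 2.2 × 3×10⁻⁴ = 0.05214 m
A 79–699 m: 1.9×10⁻⁴ × 0.66 × 620 = 0.077748 m
A total: 0.129888 m
B Layer 1: 0.48 × 150 × 1.8×10⁻⁴ = 0.01296 m
B 150–850 m: 0.41 × 700 × 1.2×10⁻⁴ = 0.03444 m
B Layer 3: 0.35 × 1.1×10⁻⁴ × 680 = 0.02618 m
B total: 0.07358 m
Difference: 0.129888 − 0.07358 = 0.056308 m

56 mm larger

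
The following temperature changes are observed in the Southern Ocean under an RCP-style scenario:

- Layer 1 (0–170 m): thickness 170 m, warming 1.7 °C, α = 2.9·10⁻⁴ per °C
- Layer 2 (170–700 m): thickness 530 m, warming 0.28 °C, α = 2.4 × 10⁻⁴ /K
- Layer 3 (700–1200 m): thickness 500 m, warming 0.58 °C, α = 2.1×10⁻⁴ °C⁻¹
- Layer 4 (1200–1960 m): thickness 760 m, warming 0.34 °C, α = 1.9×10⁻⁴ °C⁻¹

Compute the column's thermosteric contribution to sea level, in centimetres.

0–170 m: 2.9×10⁻⁴ × 170 × 1.7 = 0.08381 m
170–700 m: 2.4×10⁻⁴ × 530 × 0.28 = 0.035616 m
Layer 3: 0.58 × 500 × 2.1×10⁻⁴ = 0.06090 m
0.34 × 760 × 1.9×10⁻⁴ = 0.049096 m
Δh = 0.08381 + 0.035616 + 0.06090 + 0.049096 = 0.229422 m

22.9 cm of thermosteric rise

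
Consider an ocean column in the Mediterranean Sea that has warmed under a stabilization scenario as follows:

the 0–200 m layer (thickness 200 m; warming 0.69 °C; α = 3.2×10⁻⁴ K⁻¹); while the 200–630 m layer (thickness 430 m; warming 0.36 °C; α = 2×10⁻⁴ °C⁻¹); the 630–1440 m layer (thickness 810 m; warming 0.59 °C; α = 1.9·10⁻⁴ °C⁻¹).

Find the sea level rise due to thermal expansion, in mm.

0–200 m: 200 × 3.2×10⁻⁴ × 0.69 = 0.04416 m
2×10⁻⁴ × 430 × 0.36 = 0.03096 m
Layer 3: 810 × 1.9×10⁻⁴ × 0.59 = 0.090801 m
Δh = 0.04416 + 0.03096 + 0.090801 = 0.165921 m ≈ 166 mm

Δh ≈ 166 mm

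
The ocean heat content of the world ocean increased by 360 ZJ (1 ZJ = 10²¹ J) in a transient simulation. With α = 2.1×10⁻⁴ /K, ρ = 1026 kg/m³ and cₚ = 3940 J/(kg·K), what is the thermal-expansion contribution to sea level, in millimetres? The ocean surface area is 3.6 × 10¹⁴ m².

Per unit area: Q = 360×10²¹ / (3.6×10¹⁴) = 1×10⁹ J/m²
Δh = αQ/(ρcₚ) = 2.1×10⁻⁴ × 1×10⁹ / (1026 × 3940) ≈ 0.051949 m

52 mm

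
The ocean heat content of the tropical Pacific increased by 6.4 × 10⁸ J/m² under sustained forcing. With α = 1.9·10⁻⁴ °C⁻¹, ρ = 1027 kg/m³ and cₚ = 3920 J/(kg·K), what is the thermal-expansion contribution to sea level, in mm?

Δh = αQ/(ρcₚ) = 1.9×10⁻⁴ × 6.4×10⁸ / (1027 × 3920) ≈ 0.030205 m

Δh ≈ 30.2 mm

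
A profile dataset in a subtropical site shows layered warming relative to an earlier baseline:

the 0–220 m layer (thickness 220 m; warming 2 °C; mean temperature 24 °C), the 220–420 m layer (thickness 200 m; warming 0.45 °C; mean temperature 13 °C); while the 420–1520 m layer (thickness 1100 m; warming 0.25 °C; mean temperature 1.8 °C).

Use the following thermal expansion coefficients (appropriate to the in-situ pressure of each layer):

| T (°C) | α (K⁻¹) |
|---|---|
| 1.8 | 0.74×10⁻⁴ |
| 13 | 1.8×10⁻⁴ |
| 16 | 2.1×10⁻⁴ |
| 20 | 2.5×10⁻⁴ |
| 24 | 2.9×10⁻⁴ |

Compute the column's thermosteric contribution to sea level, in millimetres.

Layer 1 at 24 °C → α = 2.9×10⁻⁴ K⁻¹
Layer 2 at 13 °C → α = 1.8×10⁻⁴ K⁻¹
Layer 3 at 1.8 °C → α = 0.74×10⁻⁴ K⁻¹
Layer 1: 220 × 2.9×10⁻⁴ × 2 = 0.12760 m
220–420 m: 0.45 × 200 × 1.8×10⁻⁴ = 0.01620 m
0.25 × 1100 × 0.74×10⁻⁴ = 0.02035 m
Δh = 0.12760 + 0.01620 + 0.02035 = 0.16415 m

164 mm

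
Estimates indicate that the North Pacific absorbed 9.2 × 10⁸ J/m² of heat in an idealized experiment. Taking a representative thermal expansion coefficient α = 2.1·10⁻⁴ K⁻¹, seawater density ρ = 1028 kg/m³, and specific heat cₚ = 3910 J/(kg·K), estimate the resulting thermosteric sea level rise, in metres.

0.048 m

Δh = αQ/(ρcₚ) = 2.1×10⁻⁴ × 9.2×10⁸ / (1028 × 3910) ≈ 0.048066 m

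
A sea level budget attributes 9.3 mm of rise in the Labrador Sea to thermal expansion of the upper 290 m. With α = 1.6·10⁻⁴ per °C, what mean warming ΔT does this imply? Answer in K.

ΔT = Δh/(αH) = 0.0093 / (1.6×10⁻⁴ × 290) ≈ 0.2004 K

0.200 K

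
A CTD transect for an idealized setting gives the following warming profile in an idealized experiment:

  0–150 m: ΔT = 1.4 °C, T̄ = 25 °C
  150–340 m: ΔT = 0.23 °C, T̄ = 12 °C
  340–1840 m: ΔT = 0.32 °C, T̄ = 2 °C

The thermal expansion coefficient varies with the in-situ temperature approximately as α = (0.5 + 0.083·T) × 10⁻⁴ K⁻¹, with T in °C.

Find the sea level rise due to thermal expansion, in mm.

92.6 mm

Layer 1: α = (0.5 + 0.083×25)×10⁻⁴ = 2.575×10⁻⁴ K⁻¹
Layer 2: α = (0.5 + 0.083×12)×10⁻⁴ = 1.496×10⁻⁴ K⁻¹
Layer 3: α = (0.5 + 0.083×2)×10⁻⁴ = 0.666×10⁻⁴ K⁻¹
Layer 1: 1.4 × 150 × 2.575×10⁻⁴ = 0.054075 m
150–340 m: 190 × 1.496×10⁻⁴ × 0.23 = 0.00653752 m
Layer 3: 0.32 × 0.666×10⁻⁴ × 1500 = 0.031968 m
Δh = 0.054075 + 0.00653752 + 0.031968 = 0.09258052 m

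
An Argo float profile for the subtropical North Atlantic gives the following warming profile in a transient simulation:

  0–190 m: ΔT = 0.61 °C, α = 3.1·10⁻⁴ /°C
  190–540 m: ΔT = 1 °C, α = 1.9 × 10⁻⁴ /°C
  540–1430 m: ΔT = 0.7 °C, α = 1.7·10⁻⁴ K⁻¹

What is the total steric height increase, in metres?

3.1×10⁻⁴ × 190 × 0.61 = 0.035929 m
190–540 m: 1.9×10⁻⁴ × 1 × 350 = 0.06650 m
540–1430 m: 0.7 × 890 × 1.7×10⁻⁴ = 0.10591 m
Δh = 0.035929 + 0.06650 + 0.10591 = 0.208339 m ≈ 0.208 m

about 0.208 m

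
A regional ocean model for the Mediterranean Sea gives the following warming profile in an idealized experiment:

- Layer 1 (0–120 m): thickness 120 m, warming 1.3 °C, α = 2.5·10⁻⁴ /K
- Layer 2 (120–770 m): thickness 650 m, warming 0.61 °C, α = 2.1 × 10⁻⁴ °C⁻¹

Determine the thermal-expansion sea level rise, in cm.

Layer 1: 2.5×10⁻⁴ × 120 × 1.3 = 0.03900 m
Layer 2: 2.1×10⁻⁴ × 650 × 0.61 = 0.083265 m
Δh = 0.03900 + 0.083265 = 0.122265 m ≈ 12.2 cm

12.2 cm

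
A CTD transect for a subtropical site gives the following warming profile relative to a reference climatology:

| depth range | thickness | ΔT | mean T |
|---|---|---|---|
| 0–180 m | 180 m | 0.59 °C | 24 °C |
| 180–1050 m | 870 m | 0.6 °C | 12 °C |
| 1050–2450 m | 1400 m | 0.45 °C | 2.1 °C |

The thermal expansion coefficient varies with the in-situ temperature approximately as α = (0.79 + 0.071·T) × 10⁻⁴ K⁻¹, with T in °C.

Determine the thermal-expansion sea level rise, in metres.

Δh ≈ 0.17 m

Layer 1: α = (0.79 + 0.071×24)×10⁻⁴ = 2.494×10⁻⁴ K⁻¹
Layer 2: α = (0.79 + 0.071×12)×10⁻⁴ = 1.642×10⁻⁴ K⁻¹
Layer 3: α = (0.79 + 0.071×2.1)×10⁻⁴ = 0.9391×10⁻⁴ K⁻¹
Layer 1: 0.59 × 180 × 2.494×10⁻⁴ = 0.02648628 m
180–1050 m: 0.6 × 1.642×10⁻⁴ × 870 = 0.0857124 m
1050–2450 m: 1400 × 0.45 × 0.9391×10⁻⁴ = 0.0591633 m
Δh = 0.02648628 + 0.0857124 + 0.0591633 = 0.17136198 m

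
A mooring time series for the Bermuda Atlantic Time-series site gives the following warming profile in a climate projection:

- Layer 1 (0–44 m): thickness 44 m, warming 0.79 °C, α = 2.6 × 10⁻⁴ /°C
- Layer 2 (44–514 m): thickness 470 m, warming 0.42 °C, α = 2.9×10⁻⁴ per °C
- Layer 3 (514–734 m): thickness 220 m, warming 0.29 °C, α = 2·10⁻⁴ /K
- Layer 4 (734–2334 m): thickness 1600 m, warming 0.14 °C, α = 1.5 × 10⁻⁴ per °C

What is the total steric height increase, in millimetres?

Δh = 110 mm

Layer 1: 2.6×10⁻⁴ × 44 × 0.79 = 0.0090376 m
44–514 m: 0.42 × 2.9×10⁻⁴ × 470 = 0.057246 m
Layer 3: 2×10⁻⁴ × 220 × 0.29 = 0.01276 m
734–2334 m: 0.14 × 1.5×10⁻⁴ × 1600 = 0.03360 m
Δh = 0.0090376 + 0.057246 + 0.01276 + 0.03360 = 0.1126436 m ≈ 110 mm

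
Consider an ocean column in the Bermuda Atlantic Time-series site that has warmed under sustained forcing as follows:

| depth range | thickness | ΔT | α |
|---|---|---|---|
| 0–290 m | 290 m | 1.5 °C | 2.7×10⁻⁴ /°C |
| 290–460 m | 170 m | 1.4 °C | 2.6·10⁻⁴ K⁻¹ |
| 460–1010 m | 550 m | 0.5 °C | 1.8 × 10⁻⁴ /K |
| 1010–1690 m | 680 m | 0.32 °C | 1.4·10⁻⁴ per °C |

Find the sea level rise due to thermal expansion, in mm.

0–290 m: 290 × 2.7×10⁻⁴ × 1.5 = 0.11745 m
1.4 × 2.6×10⁻⁴ × 170 = 0.06188 m
Layer 3: 550 × 1.8×10⁻⁴ × 0.5 = 0.04950 m
Layer 4: 0.32 × 1.4×10⁻⁴ × 680 = 0.030464 m
Δh = 0.11745 + 0.06188 + 0.04950 + 0.030464 = 0.259294 m

Δh = 259 mm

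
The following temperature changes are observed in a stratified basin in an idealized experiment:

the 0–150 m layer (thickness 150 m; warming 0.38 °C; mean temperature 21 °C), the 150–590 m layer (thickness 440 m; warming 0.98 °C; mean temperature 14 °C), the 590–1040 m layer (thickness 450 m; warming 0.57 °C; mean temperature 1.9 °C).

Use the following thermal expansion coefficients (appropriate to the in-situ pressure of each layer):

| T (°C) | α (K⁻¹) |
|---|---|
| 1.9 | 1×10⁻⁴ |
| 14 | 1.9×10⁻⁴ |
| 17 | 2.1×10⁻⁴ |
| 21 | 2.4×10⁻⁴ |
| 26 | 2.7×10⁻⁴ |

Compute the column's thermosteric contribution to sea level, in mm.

120 mm of thermosteric rise

Layer 1 at 21 °C → α = 2.4×10⁻⁴ K⁻¹
Layer 2 at 14 °C → α = 1.9×10⁻⁴ K⁻¹
Layer 3 at 1.9 °C → α = 1×10⁻⁴ K⁻¹
Layer 1: 150 × 2.4×10⁻⁴ × 0.38 = 0.01368 m
440 × 0.98 × 1.9×10⁻⁴ = 0.081928 m
Layer 3: 450 × 1×10⁻⁴ × 0.57 = 0.02565 m
Δh = 0.01368 + 0.081928 + 0.02565 = 0.121258 m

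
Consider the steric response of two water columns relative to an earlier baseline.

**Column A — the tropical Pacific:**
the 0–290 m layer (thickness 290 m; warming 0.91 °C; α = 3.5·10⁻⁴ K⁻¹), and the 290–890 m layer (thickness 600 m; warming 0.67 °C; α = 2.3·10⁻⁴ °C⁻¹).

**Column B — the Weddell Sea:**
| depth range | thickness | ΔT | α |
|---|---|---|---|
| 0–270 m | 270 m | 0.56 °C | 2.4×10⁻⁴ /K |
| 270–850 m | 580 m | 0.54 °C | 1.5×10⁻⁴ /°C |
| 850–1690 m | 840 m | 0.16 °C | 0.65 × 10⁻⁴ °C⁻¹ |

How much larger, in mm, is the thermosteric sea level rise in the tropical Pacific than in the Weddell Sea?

92.8 mm

A 0.91 × 290 × 3.5×10⁻⁴ = 0.092365 m
A Layer 2: 2.3×10⁻⁴ × 0.67 × 600 = 0.09246 m
A total: 0.184825 m
B 0–270 m: 0.56 × 270 × 2.4×10⁻⁴ = 0.036288 m
B Layer 2: 0.54 × 580 × 1.5×10⁻⁴ = 0.04698 m
B 850–1690 m: 0.16 × 840 × 0.65×10⁻⁴ = 0.008736 m
B total: 0.092004 m
Difference: 0.184825 − 0.092004 = 0.092821 m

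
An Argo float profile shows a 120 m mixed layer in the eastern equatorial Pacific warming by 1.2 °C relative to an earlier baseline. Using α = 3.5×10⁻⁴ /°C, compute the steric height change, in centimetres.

5.0 cm

Δh = αΔT·H = 3.5×10⁻⁴ × 1.2 × 120 = 0.05040 m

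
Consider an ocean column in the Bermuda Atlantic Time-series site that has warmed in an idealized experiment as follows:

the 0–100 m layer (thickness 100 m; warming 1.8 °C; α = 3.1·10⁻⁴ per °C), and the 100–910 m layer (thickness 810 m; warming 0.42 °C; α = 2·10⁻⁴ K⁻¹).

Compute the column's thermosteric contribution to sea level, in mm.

Δh ≈ 124 mm

100 × 3.1×10⁻⁴ × 1.8 = 0.05580 m
Layer 2: 810 × 2×10⁻⁴ × 0.42 = 0.06804 m
Δh = 0.05580 + 0.06804 = 0.12384 m ≈ 124 mm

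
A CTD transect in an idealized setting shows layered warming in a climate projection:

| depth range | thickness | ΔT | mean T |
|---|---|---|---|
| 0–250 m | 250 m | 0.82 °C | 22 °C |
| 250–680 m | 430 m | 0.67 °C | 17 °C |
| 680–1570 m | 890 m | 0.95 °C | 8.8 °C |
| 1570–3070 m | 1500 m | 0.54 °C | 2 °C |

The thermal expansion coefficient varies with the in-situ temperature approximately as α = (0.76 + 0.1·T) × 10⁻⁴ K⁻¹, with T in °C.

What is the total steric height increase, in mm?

Layer 1: α = (0.76 + 0.1×22)×10⁻⁴ = 2.96×10⁻⁴ K⁻¹
Layer 2: α = (0.76 + 0.1×17)×10⁻⁴ = 2.46×10⁻⁴ K⁻¹
Layer 3: α = (0.76 + 0.1×8.8)×10⁻⁴ = 1.64×10⁻⁴ K⁻¹
Layer 4: α = (0.76 + 0.1×2)×10⁻⁴ = 0.96×10⁻⁴ K⁻¹
0–250 m: 250 × 2.96×10⁻⁴ × 0.82 = 0.06068 m
430 × 0.67 × 2.46×10⁻⁴ = 0.0708726 m
890 × 1.64×10⁻⁴ × 0.95 = 0.138662 m
1500 × 0.54 × 0.96×10⁻⁴ = 0.07776 m
Δh = 0.06068 + 0.0708726 + 0.138662 + 0.07776 = 0.3479746 m

348 mm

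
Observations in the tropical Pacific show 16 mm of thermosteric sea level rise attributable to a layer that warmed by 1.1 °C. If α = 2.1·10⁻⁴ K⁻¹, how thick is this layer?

H = Δh/(αΔT) = 0.016 / (2.1×10⁻⁴ × 1.1) ≈ 69.26 m

69.3 m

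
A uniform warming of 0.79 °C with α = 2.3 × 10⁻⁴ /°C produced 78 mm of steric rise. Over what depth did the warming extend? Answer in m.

about 429 m

H = Δh/(αΔT) = 0.078 / (2.3×10⁻⁴ × 0.79) ≈ 429.3 m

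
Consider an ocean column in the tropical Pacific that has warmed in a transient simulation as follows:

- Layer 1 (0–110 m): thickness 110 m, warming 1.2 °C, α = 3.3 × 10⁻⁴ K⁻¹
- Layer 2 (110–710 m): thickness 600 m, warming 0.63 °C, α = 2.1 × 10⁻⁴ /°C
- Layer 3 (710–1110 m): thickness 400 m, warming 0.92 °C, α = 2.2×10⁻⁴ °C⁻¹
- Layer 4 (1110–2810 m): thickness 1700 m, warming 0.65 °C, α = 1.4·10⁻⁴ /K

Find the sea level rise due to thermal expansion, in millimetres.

about 359 mm

3.3×10⁻⁴ × 1.2 × 110 = 0.04356 m
2.1×10⁻⁴ × 600 × 0.63 = 0.07938 m
Layer 3: 0.92 × 2.2×10⁻⁴ × 400 = 0.08096 m
1110–2810 m: 1.4×10⁻⁴ × 1700 × 0.65 = 0.15470 m
Δh = 0.04356 + 0.07938 + 0.08096 + 0.15470 = 0.35860 m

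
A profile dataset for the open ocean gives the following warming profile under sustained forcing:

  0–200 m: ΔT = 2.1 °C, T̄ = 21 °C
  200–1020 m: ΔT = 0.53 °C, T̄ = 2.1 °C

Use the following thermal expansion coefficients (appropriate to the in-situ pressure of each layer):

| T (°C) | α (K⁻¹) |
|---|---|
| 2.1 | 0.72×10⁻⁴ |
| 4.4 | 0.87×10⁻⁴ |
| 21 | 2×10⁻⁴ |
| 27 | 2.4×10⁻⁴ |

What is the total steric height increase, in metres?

Δh = 0.115 m

Layer 1 at 21 °C → α = 2×10⁻⁴ K⁻¹
Layer 2 at 2.1 °C → α = 0.72×10⁻⁴ K⁻¹
200 × 2.1 × 2×10⁻⁴ = 0.08400 m
0.53 × 820 × 0.72×10⁻⁴ = 0.0312912 m
Δh = 0.08400 + 0.0312912 = 0.1152912 m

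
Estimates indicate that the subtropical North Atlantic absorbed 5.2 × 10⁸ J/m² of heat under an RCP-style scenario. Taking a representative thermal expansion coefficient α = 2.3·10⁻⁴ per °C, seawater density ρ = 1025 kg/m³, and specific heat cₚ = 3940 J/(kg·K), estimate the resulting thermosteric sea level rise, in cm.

2.96 cm

Δh = αQ/(ρcₚ) = 2.3×10⁻⁴ × 5.2×10⁸ / (1025 × 3940) ≈ 0.029615 m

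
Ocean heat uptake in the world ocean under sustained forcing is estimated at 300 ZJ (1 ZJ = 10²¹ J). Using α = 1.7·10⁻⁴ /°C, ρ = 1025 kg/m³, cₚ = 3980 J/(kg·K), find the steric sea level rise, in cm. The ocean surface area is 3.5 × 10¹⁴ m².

3.6 cm of thermosteric rise

Per unit area: Q = 300×10²¹ / (3.5×10¹⁴) ≈ 8.571×10⁸ J/m²
Δh = αQ/(ρcₚ) = 1.7×10⁻⁴ × 8.571×10⁸ / (1025 × 3980) ≈ 0.035717 m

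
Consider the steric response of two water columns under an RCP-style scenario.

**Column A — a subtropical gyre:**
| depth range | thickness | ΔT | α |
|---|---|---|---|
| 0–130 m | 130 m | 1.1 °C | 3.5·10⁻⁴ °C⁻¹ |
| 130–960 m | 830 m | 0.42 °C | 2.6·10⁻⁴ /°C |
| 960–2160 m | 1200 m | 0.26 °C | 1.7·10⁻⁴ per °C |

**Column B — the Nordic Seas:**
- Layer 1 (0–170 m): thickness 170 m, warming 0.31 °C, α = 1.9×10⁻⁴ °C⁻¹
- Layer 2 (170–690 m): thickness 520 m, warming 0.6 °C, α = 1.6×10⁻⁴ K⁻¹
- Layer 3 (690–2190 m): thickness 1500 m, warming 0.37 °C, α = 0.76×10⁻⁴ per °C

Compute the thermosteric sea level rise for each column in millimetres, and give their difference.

A 130 × 3.5×10⁻⁴ × 1.1 = 0.05005 m
A 2.6×10⁻⁴ × 830 × 0.42 = 0.090636 m
A 960–2160 m: 1.7×10⁻⁴ × 1200 × 0.26 = 0.05304 m
A total: 0.193726 m
B 1.9×10⁻⁴ × 0.31 × 170 = 0.010013 m
B 170–690 m: 1.6×10⁻⁴ × 0.6 × 520 = 0.04992 m
B Layer 3: 0.76×10⁻⁴ × 1500 × 0.37 = 0.04218 m
B total: 0.102113 m
Difference: 0.193726 − 0.102113 = 0.091613 m

Δh_A ≈ 194 mm, Δh_B ≈ 102 mm; difference ≈ 91.6 mm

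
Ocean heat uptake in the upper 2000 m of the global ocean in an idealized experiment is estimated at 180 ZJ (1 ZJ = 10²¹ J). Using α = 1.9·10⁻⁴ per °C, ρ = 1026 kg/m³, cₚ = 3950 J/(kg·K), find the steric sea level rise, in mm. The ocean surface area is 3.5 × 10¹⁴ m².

Per unit area: Q = 180×10²¹ / (3.5×10¹⁴) ≈ 5.143×10⁸ J/m²
Δh = αQ/(ρcₚ) = 1.9×10⁻⁴ × 5.143×10⁸ / (1026 × 3950) ≈ 0.024112 m

Δh ≈ 24.1 mm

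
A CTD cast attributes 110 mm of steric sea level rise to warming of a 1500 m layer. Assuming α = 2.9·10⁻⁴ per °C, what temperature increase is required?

ΔT ≈ 0.25 °C

ΔT = Δh/(αH) = 0.11 / (2.9×10⁻⁴ × 1500) ≈ 0.2529 °C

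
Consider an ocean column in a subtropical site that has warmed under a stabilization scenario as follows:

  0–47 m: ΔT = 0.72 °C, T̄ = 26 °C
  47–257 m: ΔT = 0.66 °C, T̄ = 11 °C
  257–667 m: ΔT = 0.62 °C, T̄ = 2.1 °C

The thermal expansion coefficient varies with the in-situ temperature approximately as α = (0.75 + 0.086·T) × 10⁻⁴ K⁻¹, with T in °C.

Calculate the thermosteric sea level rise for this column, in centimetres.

Layer 1: α = (0.75 + 0.086×26)×10⁻⁴ = 2.986×10⁻⁴ K⁻¹
Layer 2: α = (0.75 + 0.086×11)×10⁻⁴ = 1.696×10⁻⁴ K⁻¹
Layer 3: α = (0.75 + 0.086×2.1)×10⁻⁴ = 0.9306×10⁻⁴ K⁻¹
2.986×10⁻⁴ × 47 × 0.72 = 0.010104624 m
Layer 2: 210 × 0.66 × 1.696×10⁻⁴ = 0.02350656 m
Layer 3: 410 × 0.9306×10⁻⁴ × 0.62 = 0.023655852 m
Δh = 0.010104624 + 0.02350656 + 0.023655852 = 0.057267036 m

5.7 cm of thermosteric rise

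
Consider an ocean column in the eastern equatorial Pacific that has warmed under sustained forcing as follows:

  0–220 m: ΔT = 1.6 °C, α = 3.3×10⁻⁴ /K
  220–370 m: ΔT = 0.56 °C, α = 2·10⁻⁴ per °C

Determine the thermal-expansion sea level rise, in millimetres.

220 × 1.6 × 3.3×10⁻⁴ = 0.11616 m
220–370 m: 2×10⁻⁴ × 0.56 × 150 = 0.01680 m
Δh = 0.11616 + 0.01680 = 0.13296 m ≈ 133 mm

about 133 mm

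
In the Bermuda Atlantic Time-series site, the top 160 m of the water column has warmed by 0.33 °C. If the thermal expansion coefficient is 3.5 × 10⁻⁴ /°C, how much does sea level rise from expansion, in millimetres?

Δh = αΔT·H = 3.5×10⁻⁴ × 0.33 × 160 = 0.01848 m

Δh = 18.5 mm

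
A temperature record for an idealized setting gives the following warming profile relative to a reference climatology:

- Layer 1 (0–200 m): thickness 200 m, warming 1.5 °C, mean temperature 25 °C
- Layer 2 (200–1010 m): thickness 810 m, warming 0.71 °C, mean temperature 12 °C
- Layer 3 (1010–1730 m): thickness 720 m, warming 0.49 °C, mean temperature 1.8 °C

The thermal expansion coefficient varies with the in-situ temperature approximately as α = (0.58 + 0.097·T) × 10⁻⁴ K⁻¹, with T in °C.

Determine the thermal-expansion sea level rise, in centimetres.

Δh ≈ 21.7 cm

Layer 1: α = (0.58 + 0.097×25)×10⁻⁴ = 3.005×10⁻⁴ K⁻¹
Layer 2: α = (0.58 + 0.097×12)×10⁻⁴ = 1.744×10⁻⁴ K⁻¹
Layer 3: α = (0.58 + 0.097×1.8)×10⁻⁴ = 0.7546×10⁻⁴ K⁻¹
0–200 m: 1.5 × 200 × 3.005×10⁻⁴ = 0.09015 m
Layer 2: 0.71 × 1.744×10⁻⁴ × 810 = 0.10029744 m
1010–1730 m: 0.49 × 0.7546×10⁻⁴ × 720 = 0.026622288 m
Δh = 0.09015 + 0.10029744 + 0.026622288 = 0.217069728 m ≈ 21.7 cm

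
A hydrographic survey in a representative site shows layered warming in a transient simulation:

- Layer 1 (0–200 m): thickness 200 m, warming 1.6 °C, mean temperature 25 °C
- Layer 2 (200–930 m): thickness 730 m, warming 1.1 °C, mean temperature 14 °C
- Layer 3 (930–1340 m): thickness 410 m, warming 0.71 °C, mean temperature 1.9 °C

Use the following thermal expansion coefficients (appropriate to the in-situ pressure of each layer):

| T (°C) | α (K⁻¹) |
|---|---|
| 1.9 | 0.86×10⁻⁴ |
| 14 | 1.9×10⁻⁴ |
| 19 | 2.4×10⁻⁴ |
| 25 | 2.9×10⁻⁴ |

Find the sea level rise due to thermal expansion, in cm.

27.0 cm

Layer 1 at 25 °C → α = 2.9×10⁻⁴ K⁻¹
Layer 2 at 14 °C → α = 1.9×10⁻⁴ K⁻¹
Layer 3 at 1.9 °C → α = 0.86×10⁻⁴ K⁻¹
0–200 m: 200 × 2.9×10⁻⁴ × 1.6 = 0.09280 m
730 × 1.1 × 1.9×10⁻⁴ = 0.15257 m
Layer 3: 410 × 0.71 × 0.86×10⁻⁴ = 0.0250346 m
Δh = 0.09280 + 0.15257 + 0.0250346 = 0.2704046 m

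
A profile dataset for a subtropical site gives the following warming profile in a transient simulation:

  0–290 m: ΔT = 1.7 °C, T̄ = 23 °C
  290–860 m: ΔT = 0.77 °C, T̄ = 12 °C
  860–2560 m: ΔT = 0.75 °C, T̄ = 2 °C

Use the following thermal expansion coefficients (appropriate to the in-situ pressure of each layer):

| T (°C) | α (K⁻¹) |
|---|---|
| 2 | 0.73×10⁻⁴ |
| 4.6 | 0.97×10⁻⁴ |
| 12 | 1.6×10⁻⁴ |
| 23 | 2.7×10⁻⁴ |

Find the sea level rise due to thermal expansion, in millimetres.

296 mm

Layer 1 at 23 °C → α = 2.7×10⁻⁴ K⁻¹
Layer 2 at 12 °C → α = 1.6×10⁻⁴ K⁻¹
Layer 3 at 2 °C → α = 0.73×10⁻⁴ K⁻¹
1.7 × 290 × 2.7×10⁻⁴ = 0.13311 m
Layer 2: 570 × 0.77 × 1.6×10⁻⁴ = 0.070224 m
Layer 3: 1700 × 0.73×10⁻⁴ × 0.75 = 0.093075 m
Δh = 0.13311 + 0.070224 + 0.093075 = 0.296409 m ≈ 296 mm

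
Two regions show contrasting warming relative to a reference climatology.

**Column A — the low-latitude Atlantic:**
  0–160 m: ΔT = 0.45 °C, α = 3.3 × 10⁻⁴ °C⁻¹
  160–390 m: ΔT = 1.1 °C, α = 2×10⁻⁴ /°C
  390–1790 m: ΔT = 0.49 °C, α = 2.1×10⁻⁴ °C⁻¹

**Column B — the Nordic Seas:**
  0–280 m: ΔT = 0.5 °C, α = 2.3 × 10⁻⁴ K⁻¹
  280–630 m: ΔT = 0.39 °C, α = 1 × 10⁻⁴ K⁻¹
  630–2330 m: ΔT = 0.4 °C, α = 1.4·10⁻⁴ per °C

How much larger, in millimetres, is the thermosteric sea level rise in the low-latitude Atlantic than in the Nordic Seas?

77.4 mm larger

A 160 × 3.3×10⁻⁴ × 0.45 = 0.02376 m
A 230 × 2×10⁻⁴ × 1.1 = 0.05060 m
A 390–1790 m: 0.49 × 2.1×10⁻⁴ × 1400 = 0.14406 m
A total: 0.21842 m
B Layer 1: 2.3×10⁻⁴ × 280 × 0.5 = 0.03220 m
B 280–630 m: 350 × 0.39 × 1×10⁻⁴ = 0.01365 m
B Layer 3: 0.4 × 1700 × 1.4×10⁻⁴ = 0.09520 m
B total: 0.14105 m
Difference: 0.21842 − 0.14105 = 0.07737 m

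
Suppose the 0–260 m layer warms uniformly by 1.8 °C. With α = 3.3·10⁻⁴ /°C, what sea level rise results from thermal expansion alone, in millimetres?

Δh = αΔT·H = 3.3×10⁻⁴ × 1.8 × 260 = 0.15444 m

Δh ≈ 154 mm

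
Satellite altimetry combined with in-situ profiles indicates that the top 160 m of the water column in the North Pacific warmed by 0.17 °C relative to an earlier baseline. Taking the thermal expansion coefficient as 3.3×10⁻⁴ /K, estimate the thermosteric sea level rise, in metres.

Δh = αΔT·H = 3.3×10⁻⁴ × 0.17 × 160 = 0.008976 m

about 0.00898 m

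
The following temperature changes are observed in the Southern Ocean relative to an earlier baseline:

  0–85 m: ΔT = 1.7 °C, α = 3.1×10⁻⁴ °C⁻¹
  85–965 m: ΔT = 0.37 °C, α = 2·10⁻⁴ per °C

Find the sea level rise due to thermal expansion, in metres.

3.1×10⁻⁴ × 1.7 × 85 = 0.044795 m
Layer 2: 880 × 0.37 × 2×10⁻⁴ = 0.06512 m
Δh = 0.044795 + 0.06512 = 0.109915 m

about 0.11 m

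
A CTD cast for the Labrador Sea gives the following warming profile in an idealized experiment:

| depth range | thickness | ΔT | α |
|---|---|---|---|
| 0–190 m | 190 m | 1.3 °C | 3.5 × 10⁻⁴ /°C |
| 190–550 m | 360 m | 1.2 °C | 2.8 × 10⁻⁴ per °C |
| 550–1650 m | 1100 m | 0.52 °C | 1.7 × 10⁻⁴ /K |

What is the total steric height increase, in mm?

190 × 1.3 × 3.5×10⁻⁴ = 0.08645 m
190–550 m: 1.2 × 360 × 2.8×10⁻⁴ = 0.12096 m
550–1650 m: 0.52 × 1100 × 1.7×10⁻⁴ = 0.09724 m
Δh = 0.08645 + 0.12096 + 0.09724 = 0.30465 m

Δh ≈ 300 mm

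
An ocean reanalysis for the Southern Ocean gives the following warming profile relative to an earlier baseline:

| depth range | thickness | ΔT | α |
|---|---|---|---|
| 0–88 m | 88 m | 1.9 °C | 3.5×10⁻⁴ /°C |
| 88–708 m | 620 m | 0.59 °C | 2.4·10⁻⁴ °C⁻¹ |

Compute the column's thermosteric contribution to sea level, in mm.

Δh ≈ 150 mm

0–88 m: 88 × 1.9 × 3.5×10⁻⁴ = 0.05852 m
620 × 0.59 × 2.4×10⁻⁴ = 0.087792 m
Δh = 0.05852 + 0.087792 = 0.146312 m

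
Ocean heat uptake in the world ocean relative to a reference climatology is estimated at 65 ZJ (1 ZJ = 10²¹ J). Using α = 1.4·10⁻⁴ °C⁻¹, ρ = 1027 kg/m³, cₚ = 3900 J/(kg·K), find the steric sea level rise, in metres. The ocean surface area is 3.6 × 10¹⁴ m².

0.00631 m of thermosteric rise

Per unit area: Q = 65×10²¹ / (3.6×10¹⁴) ≈ 1.806×10⁸ J/m²
Δh = αQ/(ρcₚ) = 1.4×10⁻⁴ × 1.806×10⁸ / (1027 × 3900) ≈ 0.0063126 m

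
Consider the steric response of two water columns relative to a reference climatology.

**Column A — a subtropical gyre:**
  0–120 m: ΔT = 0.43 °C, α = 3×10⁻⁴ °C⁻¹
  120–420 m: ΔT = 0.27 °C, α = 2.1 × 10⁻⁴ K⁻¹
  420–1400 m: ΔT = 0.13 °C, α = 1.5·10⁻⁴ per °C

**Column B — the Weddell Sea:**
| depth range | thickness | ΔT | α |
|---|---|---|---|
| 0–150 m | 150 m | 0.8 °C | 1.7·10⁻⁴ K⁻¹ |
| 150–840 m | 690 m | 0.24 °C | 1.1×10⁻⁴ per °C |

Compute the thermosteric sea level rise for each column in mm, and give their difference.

A 0–120 m: 0.43 × 120 × 3×10⁻⁴ = 0.01548 m
A Layer 2: 2.1×10⁻⁴ × 300 × 0.27 = 0.01701 m
A Layer 3: 980 × 1.5×10⁻⁴ × 0.13 = 0.01911 m
A total: 0.05160 m
B 0–150 m: 0.8 × 1.7×10⁻⁴ × 150 = 0.02040 m
B 150–840 m: 1.1×10⁻⁴ × 690 × 0.24 = 0.018216 m
B total: 0.038616 m
Difference: 0.05160 − 0.038616 = 0.012984 m

A: 51.6 mm; B: 38.6 mm; difference 13.0 mm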